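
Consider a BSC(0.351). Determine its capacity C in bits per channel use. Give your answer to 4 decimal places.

Binary symmetric channel: C = 1 − h₂(ε) where h₂ is the binary entropy function.
h₂(0.351) = −0.351·log₂0.351 − 0.649·log₂0.649 = 0.9350.
C = 1 − 0.9350 = 0.0650 bits per channel use.

0.0650 bits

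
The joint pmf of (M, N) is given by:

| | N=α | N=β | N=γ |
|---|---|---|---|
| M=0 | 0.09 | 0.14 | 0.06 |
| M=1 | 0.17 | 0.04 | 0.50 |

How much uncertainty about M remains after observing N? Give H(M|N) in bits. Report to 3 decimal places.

Chain rule: H(M|N) = H(M,N) − H(N).
Marginals: p(M) = (0.2900, 0.7100), p(N) = (0.2600, 0.1800, 0.5600).
H(M,N) = 2.0736 bits; H(N) = 1.4190 bits.
H(M|N) = 2.0736 − 1.4190 = 0.655 bits.

0.655 bits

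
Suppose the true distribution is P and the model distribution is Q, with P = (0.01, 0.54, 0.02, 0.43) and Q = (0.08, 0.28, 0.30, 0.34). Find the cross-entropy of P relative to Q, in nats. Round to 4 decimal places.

H(P,Q) = −Σ p·ln q.
  −0.01·ln(0.08) = 0.02526
  −0.54·ln(0.28) = 0.68740
  −0.02·ln(0.30) = 0.02408
  −0.43·ln(0.34) = 0.46389
H(P,Q) = 1.2006 nats.

1.2006 nats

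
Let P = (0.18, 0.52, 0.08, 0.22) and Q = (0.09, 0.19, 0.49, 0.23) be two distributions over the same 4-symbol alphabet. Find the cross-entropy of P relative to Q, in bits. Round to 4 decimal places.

2.4200 bits

H(P,Q) = −Σ p·log₂ q.
  −0.18·log₂(0.09) = 0.62531
  −0.52·log₂(0.19) = 1.24588
  −0.08·log₂(0.49) = 0.08233
  −0.22·log₂(0.23) = 0.46646
H(P,Q) = 2.4200 bits.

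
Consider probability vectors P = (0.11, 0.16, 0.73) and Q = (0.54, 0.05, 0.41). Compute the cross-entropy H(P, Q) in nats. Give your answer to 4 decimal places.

H(P,Q) = −Σ p·ln q.
  −0.11·ln(0.54) = 0.06778
  −0.16·ln(0.05) = 0.47932
  −0.73·ln(0.41) = 0.65087
H(P,Q) = 1.1980 nats.

1.1980 nats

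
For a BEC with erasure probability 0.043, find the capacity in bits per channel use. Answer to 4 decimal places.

0.9570 bits

Binary erasure channel: capacity C = 1 − ε.
C = 1 − 0.043 = 0.9570 bits per channel use.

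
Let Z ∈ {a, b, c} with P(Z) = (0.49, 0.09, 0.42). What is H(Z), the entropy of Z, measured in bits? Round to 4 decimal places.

H(Z) = −Σ p·log₂ p.
  −(0.49)·log₂(0.49) = 0.50428
  −(0.09)·log₂(0.09) = 0.31265
  −(0.42)·log₂(0.42) = 0.52565
Sum: 0.50428 + 0.31265 + 0.52565 = 1.3426 bits.

1.3426 bits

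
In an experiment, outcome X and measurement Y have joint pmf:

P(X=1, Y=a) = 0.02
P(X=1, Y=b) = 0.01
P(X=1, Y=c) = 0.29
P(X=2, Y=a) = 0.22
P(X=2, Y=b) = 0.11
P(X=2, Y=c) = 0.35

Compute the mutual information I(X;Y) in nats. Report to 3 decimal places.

0.083 nats

Marginals: p(X) = (0.3200, 0.6800), p(Y) = (0.2400, 0.1200, 0.6400).
I(X;Y) = H(X) + H(Y) − H(X,Y).
H(X) = 0.6269, H(Y) = 0.8826, H(X,Y) = 1.4266.
I(X;Y) = 0.6269 + 0.8826 − 1.4266 = 0.083 nats.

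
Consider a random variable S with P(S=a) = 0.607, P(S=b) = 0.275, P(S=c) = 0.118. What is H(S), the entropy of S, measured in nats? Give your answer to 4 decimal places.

0.9102 nats

H(S) = −Σ p·ln p.
  −(0.607)·ln(0.607) = 0.30303
  −(0.275)·ln(0.275) = 0.35502
  −(0.118)·ln(0.118) = 0.25217
Sum: 0.30303 + 0.35502 + 0.25217 = 0.9102 nats.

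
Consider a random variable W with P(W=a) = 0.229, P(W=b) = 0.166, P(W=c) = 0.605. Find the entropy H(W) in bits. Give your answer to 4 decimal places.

H(W) = −Σ p·log₂ p.
  −(0.229)·log₂(0.229) = 0.48699
  −(0.166)·log₂(0.166) = 0.43006
  −(0.605)·log₂(0.605) = 0.43862
Sum: 0.48699 + 0.43006 + 0.43862 = 1.3557 bits.

1.3557 bits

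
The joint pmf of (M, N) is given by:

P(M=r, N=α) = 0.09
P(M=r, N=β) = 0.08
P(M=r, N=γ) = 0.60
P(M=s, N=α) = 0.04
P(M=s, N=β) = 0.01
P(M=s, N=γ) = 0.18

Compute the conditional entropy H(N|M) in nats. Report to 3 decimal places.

0.669 nats

Chain rule: H(N|M) = H(M,N) − H(M).
Marginals: p(M) = (0.7700, 0.2300), p(N) = (0.1300, 0.0900, 0.7800).
H(M,N) = 1.2087 nats; H(M) = 0.5393 nats.
H(N|M) = 1.2087 − 0.5393 = 0.669 nats.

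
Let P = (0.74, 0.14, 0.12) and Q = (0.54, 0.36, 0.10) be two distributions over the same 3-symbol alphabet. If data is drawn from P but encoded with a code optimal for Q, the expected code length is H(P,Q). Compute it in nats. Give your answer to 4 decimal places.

0.8753 nats

H(P,Q) = −Σ p·ln q.
  −0.74·ln(0.54) = 0.45598
  −0.14·ln(0.36) = 0.14303
  −0.12·ln(0.10) = 0.27631
H(P,Q) = 0.8753 nats.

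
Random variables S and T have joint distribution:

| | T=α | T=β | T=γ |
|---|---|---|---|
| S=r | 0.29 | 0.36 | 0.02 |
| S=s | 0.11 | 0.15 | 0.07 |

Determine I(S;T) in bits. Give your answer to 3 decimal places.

Marginals: p(S) = (0.6700, 0.3300), p(T) = (0.4000, 0.5100, 0.0900).
I(S;T) = H(S) + H(T) − H(S,T).
H(S) = 0.9149, H(T) = 1.3369, H(S,T) = 2.1908.
I(S;T) = 0.9149 + 1.3369 − 2.1908 = 0.061 bits.

0.061 bits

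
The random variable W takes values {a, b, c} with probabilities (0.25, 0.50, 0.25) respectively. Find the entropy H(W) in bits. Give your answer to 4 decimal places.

H(W) = −Σ p·log₂ p.
  −(0.25)·log₂(0.25) = 0.50000
  −(0.50)·log₂(0.50) = 0.50000
  −(0.25)·log₂(0.25) = 0.50000
Sum: 0.50000 + 0.50000 + 0.50000 = 1.5000 bits.

1.5000 bits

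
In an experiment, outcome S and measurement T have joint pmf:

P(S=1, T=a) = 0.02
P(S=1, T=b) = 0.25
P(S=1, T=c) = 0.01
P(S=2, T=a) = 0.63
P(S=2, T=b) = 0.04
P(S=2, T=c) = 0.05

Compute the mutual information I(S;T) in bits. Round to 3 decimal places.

0.520 bits

Marginals: p(S) = (0.2800, 0.7200), p(T) = (0.6500, 0.2900, 0.0600).
I(S;T) = Σ p(x,y)·log₂[p(x,y)/(p(x)p(y))].
  (1,a): 0.02·log₂(0.1099) = -0.0637
  (1,b): 0.25·log₂(3.0788) = 0.4056
  (1,c): 0.01·log₂(0.5952) = -0.0075
  (2,a): 0.63·log₂(1.3462) = 0.2702
  (2,b): 0.04·log₂(0.1916) = -0.0954
  (2,c): 0.05·log₂(1.1574) = 0.0105
Sum = 0.520 bits.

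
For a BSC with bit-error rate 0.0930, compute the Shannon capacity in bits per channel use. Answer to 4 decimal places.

0.5536 bits

Binary symmetric channel: C = 1 − h₂(ε) where h₂ is the binary entropy function.
h₂(0.0930) = −0.0930·log₂0.0930 − 0.9070·log₂0.9070 = 0.4464.
C = 1 − 0.4464 = 0.5536 bits per channel use.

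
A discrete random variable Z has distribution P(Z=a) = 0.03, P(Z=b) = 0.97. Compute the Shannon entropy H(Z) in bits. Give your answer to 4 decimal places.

0.1944 bits

H(Z) = −Σ p·log₂ p.
  −(0.03)·log₂(0.03) = 0.15177
  −(0.97)·log₂(0.97) = 0.04263
Sum: 0.15177 + 0.04263 = 0.1944 bits.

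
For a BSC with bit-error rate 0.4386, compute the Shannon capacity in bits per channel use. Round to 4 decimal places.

0.0109 bits

Binary symmetric channel: C = 1 − h₂(ε) where h₂ is the binary entropy function.
h₂(0.4386) = −0.4386·log₂0.4386 − 0.5614·log₂0.5614 = 0.9891.
C = 1 − 0.9891 = 0.0109 bits per channel use.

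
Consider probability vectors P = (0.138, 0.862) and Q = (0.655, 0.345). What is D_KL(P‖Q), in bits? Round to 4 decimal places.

0.8287 bits

D(P‖Q) = Σ p·log₂(p/q).
  0.138·log₂(0.138/0.655) = -0.31006
  0.862·log₂(0.862/0.345) = 1.13878
D(P‖Q) = 0.8287 bits.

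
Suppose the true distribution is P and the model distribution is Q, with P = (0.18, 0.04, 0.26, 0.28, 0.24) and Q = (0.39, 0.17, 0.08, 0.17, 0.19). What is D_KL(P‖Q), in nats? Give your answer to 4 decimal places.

D(P‖Q) = Σ p·ln(p/q).
  0.18·ln(0.18/0.39) = -0.13917
  0.04·ln(0.04/0.17) = -0.05788
  0.26·ln(0.26/0.08) = 0.30645
  0.28·ln(0.28/0.17) = 0.13972
  0.24·ln(0.24/0.19) = 0.05607
D(P‖Q) = 0.3052 nats.

0.3052 nats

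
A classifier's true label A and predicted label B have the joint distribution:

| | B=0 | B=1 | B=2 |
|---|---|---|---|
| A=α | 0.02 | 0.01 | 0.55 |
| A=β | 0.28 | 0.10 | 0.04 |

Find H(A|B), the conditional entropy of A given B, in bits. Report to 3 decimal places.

0.365 bits

Marginals: p(A) = (0.5800, 0.4200), p(B) = (0.3000, 0.1100, 0.5900).
H(A|B) = Σ p(B) · H(A|B=·).
  B=0: p=0.3000, H(A|B=0) = 0.3534
  B=1: p=0.1100, H(A|B=1) = 0.4395
  B=2: p=0.5900, H(A|B=2) = 0.3576
Weighted sum = 0.365 bits.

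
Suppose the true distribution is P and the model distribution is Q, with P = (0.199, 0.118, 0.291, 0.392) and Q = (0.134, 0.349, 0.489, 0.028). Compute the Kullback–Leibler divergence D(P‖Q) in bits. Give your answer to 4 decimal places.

1.2035 bits

D(P‖Q) = Σ p·log₂(p/q).
  0.199·log₂(0.199/0.134) = 0.11354
  0.118·log₂(0.118/0.349) = -0.18460
  0.291·log₂(0.291/0.489) = -0.21791
  0.392·log₂(0.392/0.028) = 1.49248
D(P‖Q) = 1.2035 bits.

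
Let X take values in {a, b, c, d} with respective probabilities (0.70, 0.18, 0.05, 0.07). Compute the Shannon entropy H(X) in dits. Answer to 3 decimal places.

0.388 dits

H(X) = −Σ p·log₁₀ p.
  −(0.70)·log₁₀(0.70) = 0.1084
  −(0.18)·log₁₀(0.18) = 0.1341
  −(0.05)·log₁₀(0.05) = 0.0651
  −(0.07)·log₁₀(0.07) = 0.0808
Sum: 0.1084 + 0.1341 + 0.0651 + 0.0808 = 0.388 dits.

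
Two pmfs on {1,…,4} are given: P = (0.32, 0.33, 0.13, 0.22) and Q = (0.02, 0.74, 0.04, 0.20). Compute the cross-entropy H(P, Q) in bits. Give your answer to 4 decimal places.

3.0639 bits

H(P,Q) = −Σ p·log₂ q.
  −0.32·log₂(0.02) = 1.80603
  −0.33·log₂(0.74) = 0.14335
  −0.13·log₂(0.04) = 0.60370
  −0.22·log₂(0.20) = 0.51082
H(P,Q) = 3.0639 bits.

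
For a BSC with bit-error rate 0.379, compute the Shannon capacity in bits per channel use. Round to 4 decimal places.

Binary symmetric channel: C = 1 − h₂(ε) where h₂ is the binary entropy function.
h₂(0.379) = −0.379·log₂0.379 − 0.621·log₂0.621 = 0.9573.
C = 1 − 0.9573 = 0.0427 bits per channel use.

0.0427 bits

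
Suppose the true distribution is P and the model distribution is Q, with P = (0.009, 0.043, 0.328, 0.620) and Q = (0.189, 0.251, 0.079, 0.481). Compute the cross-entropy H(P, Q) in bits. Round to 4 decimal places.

1.9632 bits

H(P,Q) = −Σ p·log₂ q.
  −0.009·log₂(0.189) = 0.02163
  −0.043·log₂(0.251) = 0.08575
  −0.328·log₂(0.079) = 1.20114
  −0.620·log₂(0.481) = 0.65465
H(P,Q) = 1.9632 bits.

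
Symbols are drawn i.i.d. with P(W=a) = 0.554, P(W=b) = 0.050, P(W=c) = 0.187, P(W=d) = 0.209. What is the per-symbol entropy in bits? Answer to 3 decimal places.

H(W) = −Σ p·log₂ p.
  −(0.554)·log₂(0.554) = 0.4720
  −(0.050)·log₂(0.050) = 0.2161
  −(0.187)·log₂(0.187) = 0.4523
  −(0.209)·log₂(0.209) = 0.4720
Sum: 0.4720 + 0.2161 + 0.4523 + 0.4720 = 1.612 bits.

1.612 bits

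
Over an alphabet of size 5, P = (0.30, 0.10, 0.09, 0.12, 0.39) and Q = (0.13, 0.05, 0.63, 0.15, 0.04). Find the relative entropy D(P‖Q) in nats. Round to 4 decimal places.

1.0064 nats

D(P‖Q) = Σ p·ln(p/q).
  0.30·ln(0.30/0.13) = 0.25087
  0.10·ln(0.10/0.05) = 0.06931
  0.09·ln(0.09/0.63) = -0.17513
  0.12·ln(0.12/0.15) = -0.02678
  0.39·ln(0.39/0.04) = 0.88813
D(P‖Q) = 1.0064 nats.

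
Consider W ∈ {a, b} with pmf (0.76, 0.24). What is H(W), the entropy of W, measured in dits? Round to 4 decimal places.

0.2393 dits

H(W) = −Σ p·log₁₀ p.
  −(0.76)·log₁₀(0.76) = 0.09058
  −(0.24)·log₁₀(0.24) = 0.14875
Sum: 0.09058 + 0.14875 = 0.2393 dits.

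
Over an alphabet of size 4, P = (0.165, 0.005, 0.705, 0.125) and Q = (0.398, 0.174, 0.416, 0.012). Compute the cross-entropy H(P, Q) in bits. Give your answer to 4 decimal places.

1.9216 bits

H(P,Q) = −Σ p·log₂ q.
  −0.165·log₂(0.398) = 0.21931
  −0.005·log₂(0.174) = 0.01261
  −0.705·log₂(0.416) = 0.89207
  −0.125·log₂(0.012) = 0.79760
H(P,Q) = 1.9216 bits.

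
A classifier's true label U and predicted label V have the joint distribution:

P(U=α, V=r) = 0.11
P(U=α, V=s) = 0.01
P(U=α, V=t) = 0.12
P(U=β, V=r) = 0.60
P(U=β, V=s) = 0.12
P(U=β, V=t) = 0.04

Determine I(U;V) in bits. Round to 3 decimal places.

0.173 bits

Marginals: p(U) = (0.2400, 0.7600), p(V) = (0.7100, 0.1300, 0.1600).
I(U;V) = Σ p(x,y)·log₂[p(x,y)/(p(x)p(y))].
  (α,r): 0.11·log₂(0.6455) = -0.0695
  (α,s): 0.01·log₂(0.3205) = -0.0164
  (α,t): 0.12·log₂(3.1250) = 0.1973
  (β,r): 0.60·log₂(1.1119) = 0.0918
  (β,s): 0.12·log₂(1.2146) = 0.0337
  (β,t): 0.04·log₂(0.3289) = -0.0642
Sum = 0.173 bits.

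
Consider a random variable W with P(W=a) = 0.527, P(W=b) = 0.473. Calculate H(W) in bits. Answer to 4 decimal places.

0.9979 bits

H(W) = −Σ p·log₂ p.
  −(0.527)·log₂(0.527) = 0.48701
  −(0.473)·log₂(0.473) = 0.51088
Sum: 0.48701 + 0.51088 = 0.9979 bits.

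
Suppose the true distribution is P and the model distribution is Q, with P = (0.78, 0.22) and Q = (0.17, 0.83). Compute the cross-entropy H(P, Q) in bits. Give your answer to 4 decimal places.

2.0531 bits

H(P,Q) = −Σ p·log₂ q.
  −0.78·log₂(0.17) = 1.99399
  −0.22·log₂(0.83) = 0.05914
H(P,Q) = 2.0531 bits.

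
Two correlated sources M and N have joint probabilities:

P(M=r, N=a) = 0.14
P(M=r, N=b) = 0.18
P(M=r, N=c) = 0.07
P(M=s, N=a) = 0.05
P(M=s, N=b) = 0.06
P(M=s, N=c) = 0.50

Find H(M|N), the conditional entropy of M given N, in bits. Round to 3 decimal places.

0.659 bits

Marginals: p(M) = (0.3900, 0.6100), p(N) = (0.1900, 0.2400, 0.5700).
H(M|N) = Σ p(N) · H(M|N=·).
  N=a: p=0.1900, H(M|N=a) = 0.8315
  N=b: p=0.2400, H(M|N=b) = 0.8113
  N=c: p=0.5700, H(M|N=c) = 0.5374
Weighted sum = 0.659 bits.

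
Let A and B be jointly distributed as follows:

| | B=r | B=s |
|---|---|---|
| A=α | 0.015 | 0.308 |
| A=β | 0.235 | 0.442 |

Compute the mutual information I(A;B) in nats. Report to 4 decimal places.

0.0645 nats

Marginals: p(A) = (0.3230, 0.6770), p(B) = (0.2500, 0.7500).
I(A;B) = Σ p(x,y)·ln[p(x,y)/(p(x)p(y))].
  (α,r): 0.015·ln(0.1858) = -0.02525
  (α,s): 0.308·ln(1.2714) = 0.07396
  (β,r): 0.235·ln(1.3885) = 0.07713
  (β,s): 0.442·ln(0.8705) = -0.06130
Sum = 0.0645 nats.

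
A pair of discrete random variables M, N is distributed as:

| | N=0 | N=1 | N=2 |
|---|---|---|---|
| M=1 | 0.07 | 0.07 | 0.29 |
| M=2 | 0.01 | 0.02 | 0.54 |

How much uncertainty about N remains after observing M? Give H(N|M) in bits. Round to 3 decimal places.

0.729 bits

Chain rule: H(N|M) = H(M,N) − H(M).
Marginals: p(M) = (0.4300, 0.5700), p(N) = (0.0800, 0.0900, 0.8300).
H(M,N) = 1.7144 bits; H(M) = 0.9858 bits.
H(N|M) = 1.7144 − 0.9858 = 0.729 bits.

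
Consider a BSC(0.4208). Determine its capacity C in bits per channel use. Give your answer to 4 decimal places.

Binary symmetric channel: C = 1 − h₂(ε) where h₂ is the binary entropy function.
h₂(0.4208) = −0.4208·log₂0.4208 − 0.5792·log₂0.5792 = 0.9818.
C = 1 − 0.9818 = 0.0182 bits per channel use.

0.0182 bits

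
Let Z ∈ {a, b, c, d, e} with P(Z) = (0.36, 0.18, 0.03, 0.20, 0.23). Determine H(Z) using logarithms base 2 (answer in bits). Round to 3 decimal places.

2.080 bits

H(Z) = −Σ p·log₂ p.
  −(0.36)·log₂(0.36) = 0.5306
  −(0.18)·log₂(0.18) = 0.4453
  −(0.03)·log₂(0.03) = 0.1518
  −(0.20)·log₂(0.20) = 0.4644
  −(0.23)·log₂(0.23) = 0.4877
Sum: 0.5306 + 0.4453 + 0.1518 + 0.4644 + 0.4877 = 2.080 bits.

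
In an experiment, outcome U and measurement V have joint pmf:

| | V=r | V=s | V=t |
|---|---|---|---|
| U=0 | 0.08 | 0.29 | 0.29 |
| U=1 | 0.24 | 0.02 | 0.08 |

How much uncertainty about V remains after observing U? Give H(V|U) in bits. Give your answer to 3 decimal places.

Chain rule: H(V|U) = H(U,V) − H(U).
Marginals: p(U) = (0.6600, 0.3400), p(V) = (0.3200, 0.3100, 0.3700).
H(U,V) = 2.2258 bits; H(U) = 0.9248 bits.
H(V|U) = 2.2258 − 0.9248 = 1.301 bits.

1.301 bits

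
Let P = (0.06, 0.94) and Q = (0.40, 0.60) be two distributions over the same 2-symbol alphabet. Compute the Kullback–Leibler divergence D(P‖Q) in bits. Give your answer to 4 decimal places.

0.4446 bits

D(P‖Q) = Σ p·log₂(p/q).
  0.06·log₂(0.06/0.40) = -0.16422
  0.94·log₂(0.94/0.60) = 0.60884
D(P‖Q) = 0.4446 bits.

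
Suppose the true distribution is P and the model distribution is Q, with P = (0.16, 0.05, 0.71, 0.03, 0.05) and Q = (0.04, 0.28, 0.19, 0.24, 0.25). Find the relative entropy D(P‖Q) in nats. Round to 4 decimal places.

D(P‖Q) = Σ p·ln(p/q).
  0.16·ln(0.16/0.04) = 0.22181
  0.05·ln(0.05/0.28) = -0.08614
  0.71·ln(0.71/0.19) = 0.93595
  0.03·ln(0.03/0.24) = -0.06238
  0.05·ln(0.05/0.25) = -0.08047
D(P‖Q) = 0.9288 nats.

0.9288 nats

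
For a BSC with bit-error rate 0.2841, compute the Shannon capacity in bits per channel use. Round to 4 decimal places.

Binary symmetric channel: C = 1 − h₂(ε) where h₂ is the binary entropy function.
h₂(0.2841) = −0.2841·log₂0.2841 − 0.7159·log₂0.7159 = 0.8610.
C = 1 − 0.8610 = 0.1390 bits per channel use.

0.1390 bits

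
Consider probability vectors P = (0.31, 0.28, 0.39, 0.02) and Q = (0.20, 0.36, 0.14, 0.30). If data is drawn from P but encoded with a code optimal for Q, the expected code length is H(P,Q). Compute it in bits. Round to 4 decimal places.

2.2735 bits

H(P,Q) = −Σ p·log₂ q.
  −0.31·log₂(0.20) = 0.71980
  −0.28·log₂(0.36) = 0.41270
  −0.39·log₂(0.14) = 1.10624
  −0.02·log₂(0.30) = 0.03474
H(P,Q) = 2.2735 bits.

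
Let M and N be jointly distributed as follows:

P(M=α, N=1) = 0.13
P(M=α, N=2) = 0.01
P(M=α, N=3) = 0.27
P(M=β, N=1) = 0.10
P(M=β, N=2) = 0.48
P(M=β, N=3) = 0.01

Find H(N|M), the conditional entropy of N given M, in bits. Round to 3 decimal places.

0.890 bits

Chain rule: H(N|M) = H(M,N) − H(M).
Marginals: p(M) = (0.4100, 0.5900), p(N) = (0.2300, 0.4900, 0.2800).
H(M,N) = 1.8660 bits; H(M) = 0.9765 bits.
H(N|M) = 1.8660 − 0.9765 = 0.890 bits.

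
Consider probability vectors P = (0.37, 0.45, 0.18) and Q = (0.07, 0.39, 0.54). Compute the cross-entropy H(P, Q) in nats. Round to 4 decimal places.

H(P,Q) = −Σ p·ln q.
  −0.37·ln(0.07) = 0.98393
  −0.45·ln(0.39) = 0.42372
  −0.18·ln(0.54) = 0.11091
H(P,Q) = 1.5186 nats.

1.5186 nats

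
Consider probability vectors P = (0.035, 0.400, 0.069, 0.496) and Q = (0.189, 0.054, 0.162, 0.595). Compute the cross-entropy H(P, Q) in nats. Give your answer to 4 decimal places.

H(P,Q) = −Σ p·ln q.
  −0.035·ln(0.189) = 0.05831
  −0.400·ln(0.054) = 1.16751
  −0.069·ln(0.162) = 0.12559
  −0.496·ln(0.595) = 0.25752
H(P,Q) = 1.6089 nats.

1.6089 nats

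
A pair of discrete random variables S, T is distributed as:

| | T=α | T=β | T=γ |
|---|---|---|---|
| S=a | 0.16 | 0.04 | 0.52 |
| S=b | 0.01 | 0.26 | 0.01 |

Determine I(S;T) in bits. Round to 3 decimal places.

Marginals: p(S) = (0.7200, 0.2800), p(T) = (0.1700, 0.3000, 0.5300).
I(S;T) = Σ p(x,y)·log₂[p(x,y)/(p(x)p(y))].
  (a,α): 0.16·log₂(1.3072) = 0.0618
  (a,β): 0.04·log₂(0.1852) = -0.0973
  (a,γ): 0.52·log₂(1.3627) = 0.2322
  (b,α): 0.01·log₂(0.2101) = -0.0225
  (b,β): 0.26·log₂(3.0952) = 0.4238
  (b,γ): 0.01·log₂(0.0674) = -0.0389
Sum = 0.559 bits.

0.559 bits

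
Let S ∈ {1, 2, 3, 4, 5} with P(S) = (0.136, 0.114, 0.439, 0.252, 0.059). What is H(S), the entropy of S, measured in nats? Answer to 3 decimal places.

H(S) = −Σ p·ln p.
  −(0.136)·ln(0.136) = 0.2713
  −(0.114)·ln(0.114) = 0.2476
  −(0.439)·ln(0.439) = 0.3614
  −(0.252)·ln(0.252) = 0.3473
  −(0.059)·ln(0.059) = 0.1670
Sum: 0.2713 + 0.2476 + 0.3614 + 0.3473 + 0.1670 = 1.395 nats.

1.395 nats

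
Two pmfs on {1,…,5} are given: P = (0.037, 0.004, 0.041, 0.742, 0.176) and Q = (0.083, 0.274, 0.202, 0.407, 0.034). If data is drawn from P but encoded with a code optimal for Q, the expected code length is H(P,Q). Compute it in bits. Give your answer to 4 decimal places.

2.0558 bits

H(P,Q) = −Σ p·log₂ q.
  −0.037·log₂(0.083) = 0.13286
  −0.004·log₂(0.274) = 0.00747
  −0.041·log₂(0.202) = 0.09461
  −0.742·log₂(0.407) = 0.96230
  −0.176·log₂(0.034) = 0.85858
H(P,Q) = 2.0558 bits.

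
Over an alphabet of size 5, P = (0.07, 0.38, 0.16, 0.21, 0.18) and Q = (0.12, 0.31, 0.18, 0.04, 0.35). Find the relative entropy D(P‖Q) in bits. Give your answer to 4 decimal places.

D(P‖Q) = Σ p·log₂(p/q).
  0.07·log₂(0.07/0.12) = -0.05443
  0.38·log₂(0.38/0.31) = 0.11162
  0.16·log₂(0.16/0.18) = -0.02719
  0.21·log₂(0.21/0.04) = 0.50239
  0.18·log₂(0.18/0.35) = -0.17268
D(P‖Q) = 0.3597 bits.

0.3597 bits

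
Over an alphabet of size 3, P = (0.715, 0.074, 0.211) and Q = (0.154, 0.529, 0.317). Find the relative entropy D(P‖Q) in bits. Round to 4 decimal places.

1.2498 bits

D(P‖Q) = Σ p·log₂(p/q).
  0.715·log₂(0.715/0.154) = 1.58373
  0.074·log₂(0.074/0.529) = -0.20999
  0.211·log₂(0.211/0.317) = -0.12391
D(P‖Q) = 1.2498 bits.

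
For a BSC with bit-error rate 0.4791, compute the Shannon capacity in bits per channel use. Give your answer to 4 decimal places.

Binary symmetric channel: C = 1 − h₂(ε) where h₂ is the binary entropy function.
h₂(0.4791) = −0.4791·log₂0.4791 − 0.5209·log₂0.5209 = 0.9987.
C = 1 − 0.9987 = 0.0013 bits per channel use.

0.0013 bits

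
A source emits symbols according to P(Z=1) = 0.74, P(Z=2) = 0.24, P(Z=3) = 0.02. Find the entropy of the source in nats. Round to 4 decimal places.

H(Z) = −Σ p·ln p.
  −(0.74)·ln(0.74) = 0.22282
  −(0.24)·ln(0.24) = 0.34251
  −(0.02)·ln(0.02) = 0.07824
Sum: 0.22282 + 0.34251 + 0.07824 = 0.6436 nats.

0.6436 nats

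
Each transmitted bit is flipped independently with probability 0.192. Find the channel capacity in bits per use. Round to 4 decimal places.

Binary symmetric channel: C = 1 − h₂(ε) where h₂ is the binary entropy function.
h₂(0.192) = −0.192·log₂0.192 − 0.808·log₂0.808 = 0.7056.
C = 1 − 0.7056 = 0.2944 bits per channel use.

0.2944 bits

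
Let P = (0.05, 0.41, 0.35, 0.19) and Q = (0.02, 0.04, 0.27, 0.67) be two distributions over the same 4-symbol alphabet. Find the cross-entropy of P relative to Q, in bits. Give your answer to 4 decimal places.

H(P,Q) = −Σ p·log₂ q.
  −0.05·log₂(0.02) = 0.28219
  −0.41·log₂(0.04) = 1.90398
  −0.35·log₂(0.27) = 0.66114
  −0.19·log₂(0.67) = 0.10978
H(P,Q) = 2.9571 bits.

2.9571 bits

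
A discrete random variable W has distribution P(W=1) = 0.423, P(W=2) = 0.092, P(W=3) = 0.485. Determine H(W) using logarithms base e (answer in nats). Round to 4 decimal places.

0.9344 nats

H(W) = −Σ p·ln p.
  −(0.423)·ln(0.423) = 0.36394
  −(0.092)·ln(0.092) = 0.21951
  −(0.485)·ln(0.485) = 0.35095
Sum: 0.36394 + 0.21951 + 0.35095 = 0.9344 nats.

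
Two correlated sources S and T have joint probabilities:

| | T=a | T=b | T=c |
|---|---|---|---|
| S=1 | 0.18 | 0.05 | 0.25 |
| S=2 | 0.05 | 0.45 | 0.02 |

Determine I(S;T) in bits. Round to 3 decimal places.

Marginals: p(S) = (0.4800, 0.5200), p(T) = (0.2300, 0.5000, 0.2700).
I(S;T) = H(S) + H(T) − H(S,T).
H(S) = 0.9988, H(T) = 1.4977, H(S,T) = 2.0088.
I(S;T) = 0.9988 + 1.4977 − 2.0088 = 0.488 bits.

0.488 bits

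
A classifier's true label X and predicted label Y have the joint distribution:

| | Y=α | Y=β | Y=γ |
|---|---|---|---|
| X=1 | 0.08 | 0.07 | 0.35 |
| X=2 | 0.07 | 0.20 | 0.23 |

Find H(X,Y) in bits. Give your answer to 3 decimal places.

2.311 bits

H(X,Y) = −Σ p(x,y)·log₂ p(x,y) over all 6 cells.
  cell (1,α): −0.08·log₂0.08 = 0.2915
  cell (1,β): −0.07·log₂0.07 = 0.2686
  cell (1,γ): −0.35·log₂0.35 = 0.5301
  cell (2,α): −0.07·log₂0.07 = 0.2686
  cell (2,β): −0.20·log₂0.20 = 0.4644
  cell (2,γ): −0.23·log₂0.23 = 0.4877
Sum = 2.311 bits.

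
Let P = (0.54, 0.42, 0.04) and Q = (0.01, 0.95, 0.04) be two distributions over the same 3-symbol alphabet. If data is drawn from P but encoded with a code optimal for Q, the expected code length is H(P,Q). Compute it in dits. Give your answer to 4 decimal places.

H(P,Q) = −Σ p·log₁₀ q.
  −0.54·log₁₀(0.01) = 1.08000
  −0.42·log₁₀(0.95) = 0.00936
  −0.04·log₁₀(0.04) = 0.05592
H(P,Q) = 1.1453 dits.

1.1453 dits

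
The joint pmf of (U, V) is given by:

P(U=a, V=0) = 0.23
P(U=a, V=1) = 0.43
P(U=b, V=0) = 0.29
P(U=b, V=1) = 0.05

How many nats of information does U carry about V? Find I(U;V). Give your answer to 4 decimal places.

0.1237 nats

Marginals: p(U) = (0.6600, 0.3400), p(V) = (0.5200, 0.4800).
I(U;V) = Σ p(x,y)·ln[p(x,y)/(p(x)p(y))].
  (a,0): 0.23·ln(0.6702) = -0.09205
  (a,1): 0.43·ln(1.3573) = 0.13137
  (b,0): 0.29·ln(1.6403) = 0.14351
  (b,1): 0.05·ln(0.3064) = -0.05915
Sum = 0.1237 nats.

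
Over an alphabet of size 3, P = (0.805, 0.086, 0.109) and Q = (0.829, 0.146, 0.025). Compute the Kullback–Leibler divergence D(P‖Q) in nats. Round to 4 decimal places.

0.0913 nats

D(P‖Q) = Σ p·ln(p/q).
  0.805·ln(0.805/0.829) = -0.02365
  0.086·ln(0.086/0.146) = -0.04552
  0.109·ln(0.109/0.025) = 0.16050
D(P‖Q) = 0.0913 nats.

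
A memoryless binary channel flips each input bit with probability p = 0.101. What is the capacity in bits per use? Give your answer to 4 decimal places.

0.5278 bits

Binary symmetric channel: C = 1 − h₂(ε) where h₂ is the binary entropy function.
h₂(0.101) = −0.101·log₂0.101 − 0.899·log₂0.899 = 0.4722.
C = 1 − 0.4722 = 0.5278 bits per channel use.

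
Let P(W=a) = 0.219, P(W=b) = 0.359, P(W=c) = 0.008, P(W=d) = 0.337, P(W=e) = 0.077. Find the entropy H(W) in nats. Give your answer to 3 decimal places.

H(W) = −Σ p·ln p.
  −(0.219)·ln(0.219) = 0.3326
  −(0.359)·ln(0.359) = 0.3678
  −(0.008)·ln(0.008) = 0.0386
  −(0.337)·ln(0.337) = 0.3665
  −(0.077)·ln(0.077) = 0.1974
Sum: 0.3326 + 0.3678 + 0.0386 + 0.3665 + 0.1974 = 1.303 nats.

1.303 nats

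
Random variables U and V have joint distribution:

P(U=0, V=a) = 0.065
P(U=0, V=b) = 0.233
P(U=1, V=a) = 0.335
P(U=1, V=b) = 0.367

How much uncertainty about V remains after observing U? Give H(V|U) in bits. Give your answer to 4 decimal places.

0.9265 bits

Chain rule: H(V|U) = H(U,V) − H(U).
Marginals: p(U) = (0.2980, 0.7020), p(V) = (0.4000, 0.6000).
H(U,V) = 1.8053 bits; H(U) = 0.8788 bits.
H(V|U) = 1.8053 − 0.8788 = 0.9265 bits.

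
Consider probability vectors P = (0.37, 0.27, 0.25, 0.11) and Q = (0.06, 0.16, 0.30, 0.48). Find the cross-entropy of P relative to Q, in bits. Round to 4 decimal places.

2.7664 bits

H(P,Q) = −Σ p·log₂ q.
  −0.37·log₂(0.06) = 1.50179
  −0.27·log₂(0.16) = 0.71384
  −0.25·log₂(0.30) = 0.43424
  −0.11·log₂(0.48) = 0.11648
H(P,Q) = 2.7664 bits.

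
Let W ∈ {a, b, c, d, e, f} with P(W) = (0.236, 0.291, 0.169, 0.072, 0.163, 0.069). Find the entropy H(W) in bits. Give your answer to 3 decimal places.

H(W) = −Σ p·log₂ p.
  −(0.236)·log₂(0.236) = 0.4916
  −(0.291)·log₂(0.291) = 0.5182
  −(0.169)·log₂(0.169) = 0.4335
  −(0.072)·log₂(0.072) = 0.2733
  −(0.163)·log₂(0.163) = 0.4266
  −(0.069)·log₂(0.069) = 0.2662
Sum: 0.4916 + 0.5182 + 0.4335 + 0.2733 + 0.4266 + 0.2662 = 2.409 bits.

2.409 bits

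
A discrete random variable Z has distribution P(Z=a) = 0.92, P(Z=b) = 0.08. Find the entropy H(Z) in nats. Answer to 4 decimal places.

0.2788 nats

H(Z) = −Σ p·ln p.
  −(0.92)·ln(0.92) = 0.07671
  −(0.08)·ln(0.08) = 0.20206
Sum: 0.07671 + 0.20206 = 0.2788 nats.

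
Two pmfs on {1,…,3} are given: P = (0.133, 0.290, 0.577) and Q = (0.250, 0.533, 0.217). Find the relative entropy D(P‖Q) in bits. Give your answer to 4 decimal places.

D(P‖Q) = Σ p·log₂(p/q).
  0.133·log₂(0.133/0.250) = -0.12110
  0.290·log₂(0.290/0.533) = -0.25464
  0.577·log₂(0.577/0.217) = 0.81408
D(P‖Q) = 0.4383 bits.

0.4383 bits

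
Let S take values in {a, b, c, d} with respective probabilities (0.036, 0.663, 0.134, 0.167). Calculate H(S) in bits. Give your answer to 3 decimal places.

H(S) = −Σ p·log₂ p.
  −(0.036)·log₂(0.036) = 0.1727
  −(0.663)·log₂(0.663) = 0.3931
  −(0.134)·log₂(0.134) = 0.3886
  −(0.167)·log₂(0.167) = 0.4312
Sum: 0.1727 + 0.3931 + 0.3886 + 0.4312 = 1.386 bits.

1.386 bits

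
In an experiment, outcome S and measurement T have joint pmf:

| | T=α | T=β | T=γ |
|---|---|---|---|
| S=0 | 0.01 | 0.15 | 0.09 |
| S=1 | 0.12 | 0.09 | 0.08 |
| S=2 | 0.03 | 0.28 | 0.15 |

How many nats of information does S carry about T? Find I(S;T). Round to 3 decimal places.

0.094 nats

Marginals: p(S) = (0.2500, 0.2900, 0.4600), p(T) = (0.1600, 0.5200, 0.3200).
I(S;T) = H(S) + H(T) − H(S,T).
H(S) = 1.0628, H(T) = 0.9979, H(S,T) = 1.9667.
I(S;T) = 1.0628 + 0.9979 − 1.9667 = 0.094 nats.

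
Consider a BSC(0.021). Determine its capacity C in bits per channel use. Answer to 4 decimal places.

0.8530 bits

Binary symmetric channel: C = 1 − h₂(ε) where h₂ is the binary entropy function.
h₂(0.021) = −0.021·log₂0.021 − 0.979·log₂0.979 = 0.1470.
C = 1 − 0.1470 = 0.8530 bits per channel use.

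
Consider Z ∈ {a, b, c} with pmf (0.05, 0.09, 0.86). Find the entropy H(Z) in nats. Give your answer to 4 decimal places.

H(Z) = −Σ p·ln p.
  −(0.05)·ln(0.05) = 0.14979
  −(0.09)·ln(0.09) = 0.21672
  −(0.86)·ln(0.86) = 0.12971
Sum: 0.14979 + 0.21672 + 0.12971 = 0.4962 nats.

0.4962 nats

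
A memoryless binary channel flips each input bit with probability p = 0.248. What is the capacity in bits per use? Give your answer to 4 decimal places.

0.1919 bits

Binary symmetric channel: C = 1 − h₂(ε) where h₂ is the binary entropy function.
h₂(0.248) = −0.248·log₂0.248 − 0.752·log₂0.752 = 0.8081.
C = 1 − 0.8081 = 0.1919 bits per channel use.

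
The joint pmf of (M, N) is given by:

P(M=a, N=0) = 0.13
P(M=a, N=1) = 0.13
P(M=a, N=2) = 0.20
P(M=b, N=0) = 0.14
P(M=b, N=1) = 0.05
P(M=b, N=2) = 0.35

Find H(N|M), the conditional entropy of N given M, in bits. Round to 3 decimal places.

1.378 bits

Chain rule: H(N|M) = H(M,N) − H(M).
Marginals: p(M) = (0.4600, 0.5400), p(N) = (0.2700, 0.1800, 0.5500).
H(M,N) = 2.3730 bits; H(M) = 0.9954 bits.
H(N|M) = 2.3730 − 0.9954 = 1.378 bits.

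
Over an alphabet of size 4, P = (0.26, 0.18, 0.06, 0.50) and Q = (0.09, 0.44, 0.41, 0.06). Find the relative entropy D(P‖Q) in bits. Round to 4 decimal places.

1.5289 bits

D(P‖Q) = Σ p·log₂(p/q).
  0.26·log₂(0.26/0.09) = 0.39793
  0.18·log₂(0.18/0.44) = -0.23211
  0.06·log₂(0.06/0.41) = -0.16636
  0.50·log₂(0.50/0.06) = 1.52945
D(P‖Q) = 1.5289 bits.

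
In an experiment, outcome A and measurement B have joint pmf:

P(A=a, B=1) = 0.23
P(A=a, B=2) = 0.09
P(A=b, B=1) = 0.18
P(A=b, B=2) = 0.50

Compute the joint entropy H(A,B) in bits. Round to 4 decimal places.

H(A,B) = −Σ p(x,y)·log₂ p(x,y) over all 4 cells.
  cell (a,1): −0.23·log₂0.23 = 0.48767
  cell (a,2): −0.09·log₂0.09 = 0.31265
  cell (b,1): −0.18·log₂0.18 = 0.44531
  cell (b,2): −0.50·log₂0.50 = 0.50000
Sum = 1.7456 bits.

1.7456 bits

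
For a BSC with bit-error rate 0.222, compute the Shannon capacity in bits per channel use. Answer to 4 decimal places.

0.2362 bits

Binary symmetric channel: C = 1 − h₂(ε) where h₂ is the binary entropy function.
h₂(0.222) = −0.222·log₂0.222 − 0.778·log₂0.778 = 0.7638.
C = 1 − 0.7638 = 0.2362 bits per channel use.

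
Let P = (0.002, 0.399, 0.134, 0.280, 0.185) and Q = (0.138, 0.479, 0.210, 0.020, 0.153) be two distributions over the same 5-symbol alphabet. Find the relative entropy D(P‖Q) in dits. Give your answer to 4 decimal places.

D(P‖Q) = Σ p·log₁₀(p/q).
  0.002·log₁₀(0.002/0.138) = -0.00368
  0.399·log₁₀(0.399/0.479) = -0.03167
  0.134·log₁₀(0.134/0.210) = -0.02615
  0.280·log₁₀(0.280/0.020) = 0.32092
  0.185·log₁₀(0.185/0.153) = 0.01526
D(P‖Q) = 0.2747 dits.

0.2747 dits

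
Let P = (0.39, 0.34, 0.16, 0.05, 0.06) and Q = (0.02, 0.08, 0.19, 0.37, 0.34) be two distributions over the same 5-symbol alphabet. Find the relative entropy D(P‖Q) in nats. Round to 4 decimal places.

D(P‖Q) = Σ p·ln(p/q).
  0.39·ln(0.39/0.02) = 1.15846
  0.34·ln(0.34/0.08) = 0.49195
  0.16·ln(0.16/0.19) = -0.02750
  0.05·ln(0.05/0.37) = -0.10007
  0.06·ln(0.06/0.34) = -0.10408
D(P‖Q) = 1.4188 nats.

1.4188 nats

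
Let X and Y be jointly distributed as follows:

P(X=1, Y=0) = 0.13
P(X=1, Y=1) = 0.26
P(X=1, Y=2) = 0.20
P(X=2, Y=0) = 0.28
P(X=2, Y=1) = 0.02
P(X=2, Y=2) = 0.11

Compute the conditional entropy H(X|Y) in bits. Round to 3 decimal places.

0.764 bits

Marginals: p(X) = (0.5900, 0.4100), p(Y) = (0.4100, 0.2800, 0.3100).
H(X|Y) = Σ p(Y) · H(X|Y=·).
  Y=0: p=0.4100, H(X|Y=0) = 0.9012
  Y=1: p=0.2800, H(X|Y=1) = 0.3712
  Y=2: p=0.3100, H(X|Y=2) = 0.9383
Weighted sum = 0.764 bits.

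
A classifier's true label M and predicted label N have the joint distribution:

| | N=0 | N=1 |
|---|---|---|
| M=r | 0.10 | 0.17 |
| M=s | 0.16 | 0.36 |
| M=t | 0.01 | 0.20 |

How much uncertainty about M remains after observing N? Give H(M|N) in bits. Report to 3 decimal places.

Marginals: p(M) = (0.2700, 0.5200, 0.2100), p(N) = (0.2700, 0.7300).
H(M|N) = Σ p(N) · H(M|N=·).
  N=0: p=0.2700, H(M|N=0) = 1.1542
  N=1: p=0.7300, H(M|N=1) = 1.5043
Weighted sum = 1.410 bits.

1.410 bits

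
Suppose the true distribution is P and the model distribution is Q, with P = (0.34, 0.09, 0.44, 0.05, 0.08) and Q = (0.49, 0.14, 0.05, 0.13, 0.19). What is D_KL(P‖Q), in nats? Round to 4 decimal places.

0.6759 nats

D(P‖Q) = Σ p·ln(p/q).
  0.34·ln(0.34/0.49) = -0.12426
  0.09·ln(0.09/0.14) = -0.03976
  0.44·ln(0.44/0.05) = 0.95689
  0.05·ln(0.05/0.13) = -0.04778
  0.08·ln(0.08/0.19) = -0.06920
D(P‖Q) = 0.6759 nats.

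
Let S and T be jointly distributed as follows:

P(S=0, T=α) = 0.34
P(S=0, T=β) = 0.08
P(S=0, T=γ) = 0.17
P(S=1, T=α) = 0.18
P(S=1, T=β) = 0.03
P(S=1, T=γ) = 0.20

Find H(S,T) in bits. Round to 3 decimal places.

H(S,T) = −Σ p(x,y)·log₂ p(x,y) over all 6 cells.
  cell (0,α): −0.34·log₂0.34 = 0.5292
  cell (0,β): −0.08·log₂0.08 = 0.2915
  cell (0,γ): −0.17·log₂0.17 = 0.4346
  cell (1,α): −0.18·log₂0.18 = 0.4453
  cell (1,β): −0.03·log₂0.03 = 0.1518
  cell (1,γ): −0.20·log₂0.20 = 0.4644
Sum = 2.317 bits.

2.317 bits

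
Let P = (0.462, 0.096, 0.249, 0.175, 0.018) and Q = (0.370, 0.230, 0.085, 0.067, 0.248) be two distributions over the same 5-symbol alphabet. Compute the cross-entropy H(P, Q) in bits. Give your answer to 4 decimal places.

H(P,Q) = −Σ p·log₂ q.
  −0.462·log₂(0.370) = 0.66269
  −0.096·log₂(0.230) = 0.20355
  −0.249·log₂(0.085) = 0.88554
  −0.175·log₂(0.067) = 0.68245
  −0.018·log₂(0.248) = 0.03621
H(P,Q) = 2.4704 bits.

2.4704 bits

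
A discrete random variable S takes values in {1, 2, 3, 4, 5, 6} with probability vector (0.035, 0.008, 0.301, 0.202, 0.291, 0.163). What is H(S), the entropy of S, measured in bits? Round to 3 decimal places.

H(S) = −Σ p·log₂ p.
  −(0.035)·log₂(0.035) = 0.1693
  −(0.008)·log₂(0.008) = 0.0557
  −(0.301)·log₂(0.301) = 0.5214
  −(0.202)·log₂(0.202) = 0.4661
  −(0.291)·log₂(0.291) = 0.5182
  −(0.163)·log₂(0.163) = 0.4266
Sum: 0.1693 + 0.0557 + 0.5214 + 0.4661 + 0.5182 + 0.4266 = 2.157 bits.

2.157 bits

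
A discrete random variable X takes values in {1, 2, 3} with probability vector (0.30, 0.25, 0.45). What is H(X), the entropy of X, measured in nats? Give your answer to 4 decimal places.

1.0671 nats

H(X) = −Σ p·ln p.
  −(0.30)·ln(0.30) = 0.36119
  −(0.25)·ln(0.25) = 0.34657
  −(0.45)·ln(0.45) = 0.35933
Sum: 0.36119 + 0.34657 + 0.35933 = 1.0671 nats.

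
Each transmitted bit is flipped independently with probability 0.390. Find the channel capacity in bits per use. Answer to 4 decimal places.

Binary symmetric channel: C = 1 − h₂(ε) where h₂ is the binary entropy function.
h₂(0.390) = −0.390·log₂0.390 − 0.610·log₂0.610 = 0.9648.
C = 1 − 0.9648 = 0.0352 bits per channel use.

0.0352 bits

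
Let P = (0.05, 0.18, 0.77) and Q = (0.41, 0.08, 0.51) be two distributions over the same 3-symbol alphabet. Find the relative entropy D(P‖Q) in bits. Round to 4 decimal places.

D(P‖Q) = Σ p·log₂(p/q).
  0.05·log₂(0.05/0.41) = -0.15178
  0.18·log₂(0.18/0.08) = 0.21059
  0.77·log₂(0.77/0.51) = 0.45766
D(P‖Q) = 0.5165 bits.

0.5165 bits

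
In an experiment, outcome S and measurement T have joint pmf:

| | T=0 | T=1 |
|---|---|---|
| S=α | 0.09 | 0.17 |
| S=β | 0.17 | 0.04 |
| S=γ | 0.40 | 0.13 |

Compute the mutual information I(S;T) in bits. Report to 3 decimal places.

0.109 bits

Marginals: p(S) = (0.2600, 0.2100, 0.5300), p(T) = (0.6600, 0.3400).
I(S;T) = Σ p(x,y)·log₂[p(x,y)/(p(x)p(y))].
  (α,0): 0.09·log₂(0.5245) = -0.0838
  (α,1): 0.17·log₂(1.9231) = 0.1604
  (β,0): 0.17·log₂(1.2266) = 0.0501
  (β,1): 0.04·log₂(0.5602) = -0.0334
  (γ,0): 0.40·log₂(1.1435) = 0.0774
  (γ,1): 0.13·log₂(0.7214) = -0.0612
Sum = 0.109 bits.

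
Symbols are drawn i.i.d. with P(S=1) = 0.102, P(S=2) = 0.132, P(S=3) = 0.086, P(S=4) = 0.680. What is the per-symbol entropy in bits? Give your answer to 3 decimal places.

H(S) = −Σ p·log₂ p.
  −(0.102)·log₂(0.102) = 0.3359
  −(0.132)·log₂(0.132) = 0.3856
  −(0.086)·log₂(0.086) = 0.3044
  −(0.680)·log₂(0.680) = 0.3783
Sum: 0.3359 + 0.3856 + 0.3044 + 0.3783 = 1.404 bits.

1.404 bits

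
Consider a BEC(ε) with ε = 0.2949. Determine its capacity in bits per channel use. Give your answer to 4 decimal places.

Binary erasure channel: capacity C = 1 − ε.
C = 1 − 0.2949 = 0.7051 bits per channel use.

0.7051 bits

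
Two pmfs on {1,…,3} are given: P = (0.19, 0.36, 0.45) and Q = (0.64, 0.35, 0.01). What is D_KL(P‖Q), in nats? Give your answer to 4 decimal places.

1.4924 nats

D(P‖Q) = Σ p·ln(p/q).
  0.19·ln(0.19/0.64) = -0.23074
  0.36·ln(0.36/0.35) = 0.01014
  0.45·ln(0.45/0.01) = 1.71300
D(P‖Q) = 1.4924 nats.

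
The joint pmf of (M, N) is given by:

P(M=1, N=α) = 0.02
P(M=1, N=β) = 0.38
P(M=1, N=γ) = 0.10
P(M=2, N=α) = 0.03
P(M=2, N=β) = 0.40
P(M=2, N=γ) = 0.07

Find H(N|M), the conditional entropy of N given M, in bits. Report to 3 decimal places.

Chain rule: H(N|M) = H(M,N) − H(M).
Marginals: p(M) = (0.5000, 0.5000), p(N) = (0.0500, 0.7800, 0.1700).
H(M,N) = 1.9246 bits; H(M) = 1.0000 bits.
H(N|M) = 1.9246 − 1.0000 = 0.925 bits.

0.925 bits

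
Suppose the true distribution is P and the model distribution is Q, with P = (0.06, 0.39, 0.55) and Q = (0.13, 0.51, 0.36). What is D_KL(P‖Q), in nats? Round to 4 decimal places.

0.0821 nats

D(P‖Q) = Σ p·ln(p/q).
  0.06·ln(0.06/0.13) = -0.04639
  0.39·ln(0.39/0.51) = -0.10462
  0.55·ln(0.55/0.36) = 0.23310
D(P‖Q) = 0.0821 nats.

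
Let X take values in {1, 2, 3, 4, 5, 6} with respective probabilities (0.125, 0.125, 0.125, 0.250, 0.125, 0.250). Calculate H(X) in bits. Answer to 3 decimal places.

H(X) = −Σ p·log₂ p.
  −(0.125)·log₂(0.125) = 0.3750
  −(0.125)·log₂(0.125) = 0.3750
  −(0.125)·log₂(0.125) = 0.3750
  −(0.250)·log₂(0.250) = 0.5000
  −(0.125)·log₂(0.125) = 0.3750
  −(0.250)·log₂(0.250) = 0.5000
Sum: 0.3750 + 0.3750 + 0.3750 + 0.5000 + 0.3750 + 0.5000 = 2.500 bits.

2.500 bits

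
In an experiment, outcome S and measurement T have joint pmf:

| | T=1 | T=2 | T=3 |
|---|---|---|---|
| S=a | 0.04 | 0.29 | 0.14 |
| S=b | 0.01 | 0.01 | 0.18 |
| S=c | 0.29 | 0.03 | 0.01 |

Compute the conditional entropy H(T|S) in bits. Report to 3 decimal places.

0.911 bits

Marginals: p(S) = (0.4700, 0.2000, 0.3300), p(T) = (0.3400, 0.3300, 0.3300).
H(T|S) = Σ p(S) · H(T|S=·).
  S=a: p=0.4700, H(T|S=a) = 1.2528
  S=b: p=0.2000, H(T|S=b) = 0.5690
  S=c: p=0.3300, H(T|S=c) = 0.6312
Weighted sum = 0.911 bits.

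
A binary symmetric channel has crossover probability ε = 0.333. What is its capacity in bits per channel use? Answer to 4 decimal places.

Binary symmetric channel: C = 1 − h₂(ε) where h₂ is the binary entropy function.
h₂(0.333) = −0.333·log₂0.333 − 0.667·log₂0.667 = 0.9180.
C = 1 − 0.9180 = 0.0820 bits per channel use.

0.0820 bits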